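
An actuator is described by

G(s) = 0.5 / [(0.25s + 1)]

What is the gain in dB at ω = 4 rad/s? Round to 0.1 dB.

At ω = 4 rad/s:
pole (1 + j4·0.25) = 1 + j1 → |·| ≈ 1.4142, ∠ ≈ 45.00°
|G| = 0.5 · 1 / (1.4142) ≈ 0.35356
Gain = 20 log₁₀(0.35356) ≈ -9.03 dB

-9.0 dB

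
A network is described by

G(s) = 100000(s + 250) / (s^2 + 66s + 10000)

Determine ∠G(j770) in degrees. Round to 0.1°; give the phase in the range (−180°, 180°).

-103.0°

At s = jω = j770:
zero (s+250): 250 + j770 → |·| = √(250²+770²) = √655400 ≈ 809.57, ∠ = arctan(770/250) ≈ 72.01°
quadratic: (j770)² + 66·j770 + 10000 = -582900 + j50820 → |·| ≈ 5.8511e+05, ∠ ≈ 175.02°
∠G = 72.01° − 175.02° = -103.01°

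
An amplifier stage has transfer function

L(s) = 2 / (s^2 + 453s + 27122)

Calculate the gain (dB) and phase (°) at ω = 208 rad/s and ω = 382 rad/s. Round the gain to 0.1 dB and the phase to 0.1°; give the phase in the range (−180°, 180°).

Substitute s = j208:
Numerator: 2 = 2 + j0
Denominator: (j208)^2 + 453(j208) + 27122 = -16142 + j94224
|N| = √(2² + 0²) ≈ 2, ∠N ≈ 0.00°
|D| = √(16142² + 94224²) ≈ 95597, ∠D ≈ 99.72°
|L| = 2 / 95597 ≈ 2.0921e-05
Gain = 20 log₁₀(2.0921e-05) ≈ -93.59 dB
∠L = 0.00° − 99.72° = -99.72°

Substitute s = j382:
Numerator: 2 = 2 + j0
Denominator: (j382)^2 + 453(j382) + 27122 = -118802 + j173046
|N| = √(2² + 0²) ≈ 2, ∠N ≈ 0.00°
|D| = √(118802² + 173046²) ≈ 2.099e+05, ∠D ≈ 124.47°
|L| = 2 / 2.099e+05 ≈ 9.5283e-06
Gain = 20 log₁₀(9.5283e-06) ≈ -100.42 dB
∠L = 0.00° − 124.47° = -124.47°

ω = 208: -93.6 dB, -99.7°; ω = 382: -100.4 dB, -124.5°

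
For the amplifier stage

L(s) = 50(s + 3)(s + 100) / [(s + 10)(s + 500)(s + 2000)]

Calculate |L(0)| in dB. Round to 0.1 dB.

-56.5 dB

L(0) = 50·3·100 / (10·500·2000) = 0.0015
20 log₁₀(0.0015) ≈ -56.48 dB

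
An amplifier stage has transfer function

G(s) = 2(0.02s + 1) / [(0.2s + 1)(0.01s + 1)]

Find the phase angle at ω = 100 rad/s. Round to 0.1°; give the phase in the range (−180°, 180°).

At ω = 100 rad/s:
zero (1 + j100·0.02) = 1 + j2 → |·| ≈ 2.2361, ∠ ≈ 63.43°
pole (1 + j100·0.2) = 1 + j20 → |·| ≈ 20.025, ∠ ≈ 87.14°
pole (1 + j100·0.01) = 1 + j1 → |·| ≈ 1.4142, ∠ ≈ 45.00°
∠G = (63.43°) − (87.14° + 45.00°) = -68.71°

-68.7°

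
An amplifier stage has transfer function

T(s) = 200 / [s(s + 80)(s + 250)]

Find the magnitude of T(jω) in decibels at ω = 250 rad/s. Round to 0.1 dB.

-101.3 dB

At s = jω = j250:
pole (s+80): 80 + j250 → |·| = √(80²+250²) = √68900 ≈ 262.49, ∠ = arctan(250/80) ≈ 72.26°
pole (s+250): 250 + j250 → |·| = √(250²+250²) = √125000 ≈ 353.55, ∠ = arctan(250/250) ≈ 45.00°
pole at origin: |s| = 250, ∠ = 90.00° (in denominator)
|T| = 200 / 2.3201e+07 ≈ 8.6203e-06
Gain = 20 log₁₀(8.6203e-06) ≈ -101.29 dB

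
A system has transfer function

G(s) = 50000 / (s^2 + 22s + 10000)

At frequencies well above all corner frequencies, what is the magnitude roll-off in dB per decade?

-40 dB/decade

Each pole contributes −20 dB/decade at high frequency; each zero contributes +20 dB/decade.
Net: 0 zero(s) − 2 pole(s) → -40 dB/decade.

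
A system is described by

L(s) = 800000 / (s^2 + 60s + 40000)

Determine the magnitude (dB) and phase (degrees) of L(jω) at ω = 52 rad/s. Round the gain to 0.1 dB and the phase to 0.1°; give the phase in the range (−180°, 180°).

At s = jω = j52:
quadratic: (j52)² + 60·j52 + 40000 = 37296 + j3120 → |·| ≈ 37426, ∠ ≈ 4.78°
|L| = 800000 / 37426 ≈ 21.376
Gain = 20 log₁₀(21.376) ≈ 26.60 dB
∠L = 0.00° − 4.78° = -4.78°

26.6 dB, -4.8°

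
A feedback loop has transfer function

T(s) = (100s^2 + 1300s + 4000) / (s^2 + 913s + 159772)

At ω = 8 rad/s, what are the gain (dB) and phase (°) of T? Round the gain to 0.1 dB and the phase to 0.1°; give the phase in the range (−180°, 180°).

-23.5 dB, 100.4°

Substitute s = j8:
Numerator: 100(j8)^2 + 1300(j8) + 4000 = -2400 + j10400
Denominator: (j8)^2 + 913(j8) + 159772 = 159708 + j7304
|N| = √(2400² + 10400²) ≈ 10673, ∠N ≈ 102.99°
|D| = √(159708² + 7304²) ≈ 1.5987e+05, ∠D ≈ 2.62°
|T| = 10673 / 1.5987e+05 ≈ 0.06676
Gain = 20 log₁₀(0.06676) ≈ -23.51 dB
∠T = 102.99° − 2.62° = 100.37°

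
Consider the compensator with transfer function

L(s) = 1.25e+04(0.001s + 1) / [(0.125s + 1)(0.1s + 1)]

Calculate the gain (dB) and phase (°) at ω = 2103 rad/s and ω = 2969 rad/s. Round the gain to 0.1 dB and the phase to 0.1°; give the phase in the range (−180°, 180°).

At ω = 2103 rad/s:
zero (1 + j2103·0.001) = 1 + j2.103 → |·| ≈ 2.3286, ∠ ≈ 64.57°
pole (1 + j2103·0.125) = 1 + j262.875 → |·| ≈ 262.88, ∠ ≈ 89.78°
pole (1 + j2103·0.1) = 1 + j210.3 → |·| ≈ 210.3, ∠ ≈ 89.73°
|L| = 1.25e+04 · 2.3286 / (262.88 · 210.3) ≈ 0.52651
Gain = 20 log₁₀(0.52651) ≈ -5.57 dB
∠L = (64.57°) − (89.78° + 89.73°) = -114.94°

At ω = 2969 rad/s:
zero (1 + j2969·0.001) = 1 + j2.969 → |·| ≈ 3.1329, ∠ ≈ 71.39°
pole (1 + j2969·0.125) = 1 + j371.125 → |·| ≈ 371.13, ∠ ≈ 89.85°
pole (1 + j2969·0.1) = 1 + j296.9 → |·| ≈ 296.9, ∠ ≈ 89.81°
|L| = 1.25e+04 · 3.1329 / (371.13 · 296.9) ≈ 0.3554
Gain = 20 log₁₀(0.3554) ≈ -8.99 dB
∠L = (71.39°) − (89.85° + 89.81°) = -108.27°

ω = 2103: -5.6 dB, -114.9°; ω = 2969: -9.0 dB, -108.3°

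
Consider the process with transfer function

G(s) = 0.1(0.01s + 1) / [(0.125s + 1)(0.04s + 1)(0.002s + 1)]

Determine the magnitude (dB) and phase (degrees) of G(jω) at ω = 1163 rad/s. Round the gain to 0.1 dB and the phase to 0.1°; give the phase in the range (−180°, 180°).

-83.3 dB, -160.0°

At ω = 1163 rad/s:
zero (1 + j1163·0.01) = 1 + j11.63 → |·| ≈ 11.673, ∠ ≈ 85.09°
pole (1 + j1163·0.125) = 1 + j145.375 → |·| ≈ 145.38, ∠ ≈ 89.61°
pole (1 + j1163·0.04) = 1 + j46.52 → |·| ≈ 46.531, ∠ ≈ 88.77°
pole (1 + j1163·0.002) = 1 + j2.326 → |·| ≈ 2.5319, ∠ ≈ 66.74°
|G| = 0.1 · 11.673 / (145.38 · 46.531 · 2.5319) ≈ 6.8154e-05
Gain = 20 log₁₀(6.8154e-05) ≈ -83.33 dB
∠G = (85.09°) − (89.61° + 88.77° + 66.74°) = -160.03°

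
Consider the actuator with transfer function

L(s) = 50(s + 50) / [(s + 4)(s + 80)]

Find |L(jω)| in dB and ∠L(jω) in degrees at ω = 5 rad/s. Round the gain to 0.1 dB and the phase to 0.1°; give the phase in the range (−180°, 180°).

At s = jω = j5:
zero (s+50): 50 + j5 → |·| = √(50²+5²) = √2525 ≈ 50.249, ∠ = arctan(5/50) ≈ 5.71°
pole (s+4): 4 + j5 → |·| = √(4²+5²) = √41 ≈ 6.4031, ∠ = arctan(5/4) ≈ 51.34°
pole (s+80): 80 + j5 → |·| = √(80²+5²) = √6425 ≈ 80.156, ∠ = arctan(5/80) ≈ 3.58°
|L| = 50 · 50.249 / 513.25 ≈ 4.8952
Gain = 20 log₁₀(4.8952) ≈ 13.80 dB
∠L = 5.71° − 54.92° = -49.21°

13.8 dB, -49.2°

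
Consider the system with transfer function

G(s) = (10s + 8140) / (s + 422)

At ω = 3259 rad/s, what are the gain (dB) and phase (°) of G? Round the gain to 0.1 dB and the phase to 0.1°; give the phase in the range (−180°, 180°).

Substitute s = j3259:
Numerator: 10(j3259) + 8140 = 8140 + j32590
Denominator: (j3259) + 422 = 422 + j3259
|N| = √(8140² + 32590²) ≈ 33591, ∠N ≈ 75.98°
|D| = √(422² + 3259²) ≈ 3286.2, ∠D ≈ 82.62°
|G| = 33591 / 3286.2 ≈ 10.222
Gain = 20 log₁₀(10.222) ≈ 20.19 dB
∠G = 75.98° − 82.62° = -6.64°

20.2 dB, -6.6°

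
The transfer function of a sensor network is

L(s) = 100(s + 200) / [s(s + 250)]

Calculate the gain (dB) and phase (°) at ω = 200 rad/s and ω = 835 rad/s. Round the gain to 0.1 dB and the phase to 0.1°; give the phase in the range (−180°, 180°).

ω = 200: -7.1 dB, -83.7°; ω = 835: -18.6 dB, -86.8°

At s = jω = j200:
zero (s+200): 200 + j200 → |·| = √(200²+200²) = √80000 ≈ 282.84, ∠ = arctan(200/200) ≈ 45.00°
pole (s+250): 250 + j200 → |·| = √(250²+200²) = √102500 ≈ 320.16, ∠ = arctan(200/250) ≈ 38.66°
pole at origin: |s| = 200, ∠ = 90.00° (in denominator)
|L| = 100 · 282.84 / 64032 ≈ 0.44172
Gain = 20 log₁₀(0.44172) ≈ -7.10 dB
∠L = 45.00° − 128.66° = -83.66°

At s = jω = j835:
zero (s+200): 200 + j835 → |·| = √(200²+835²) = √737225 ≈ 858.62, ∠ = arctan(835/200) ≈ 76.53°
pole (s+250): 250 + j835 → |·| = √(250²+835²) = √759725 ≈ 871.62, ∠ = arctan(835/250) ≈ 73.33°
pole at origin: |s| = 835, ∠ = 90.00° (in denominator)
|L| = 100 · 858.62 / 7.278e+05 ≈ 0.11797
Gain = 20 log₁₀(0.11797) ≈ -18.56 dB
∠L = 76.53° − 163.33° = -86.80°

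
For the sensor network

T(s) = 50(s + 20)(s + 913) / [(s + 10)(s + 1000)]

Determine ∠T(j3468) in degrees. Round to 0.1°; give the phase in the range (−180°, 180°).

1.2°

At s = jω = j3468:
zero (s+20): 20 + j3468 → |·| = √(20²+3468²) = √12027424 ≈ 3468.1, ∠ = arctan(3468/20) ≈ 89.67°
zero (s+913): 913 + j3468 → |·| = √(913²+3468²) = √12860593 ≈ 3586.2, ∠ = arctan(3468/913) ≈ 75.25°
pole (s+10): 10 + j3468 → |·| = √(10²+3468²) = √12027124 ≈ 3468, ∠ = arctan(3468/10) ≈ 89.83°
pole (s+1000): 1000 + j3468 → |·| = √(1000²+3468²) = √13027024 ≈ 3609.3, ∠ = arctan(3468/1000) ≈ 73.92°
∠T = 164.92° − 163.75° = 1.17°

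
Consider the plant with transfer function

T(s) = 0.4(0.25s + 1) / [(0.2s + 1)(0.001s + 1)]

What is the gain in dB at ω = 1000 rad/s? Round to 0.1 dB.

At ω = 1000 rad/s:
zero (1 + j1000·0.25) = 1 + j250 → |·| ≈ 250, ∠ ≈ 89.77°
pole (1 + j1000·0.2) = 1 + j200 → |·| ≈ 200, ∠ ≈ 89.71°
pole (1 + j1000·0.001) = 1 + j1 → |·| ≈ 1.4142, ∠ ≈ 45.00°
|T| = 0.4 · 250 / (200 · 1.4142) ≈ 0.35356
Gain = 20 log₁₀(0.35356) ≈ -9.03 dB

-9.0 dB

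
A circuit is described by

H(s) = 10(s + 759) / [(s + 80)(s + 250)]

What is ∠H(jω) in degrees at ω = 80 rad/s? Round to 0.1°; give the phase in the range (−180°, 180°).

-56.7°

At s = jω = j80:
zero (s+759): 759 + j80 → |·| = √(759²+80²) = √582481 ≈ 763.2, ∠ = arctan(80/759) ≈ 6.02°
pole (s+80): 80 + j80 → |·| = √(80²+80²) = √12800 ≈ 113.14, ∠ = arctan(80/80) ≈ 45.00°
pole (s+250): 250 + j80 → |·| = √(250²+80²) = √68900 ≈ 262.49, ∠ = arctan(80/250) ≈ 17.74°
∠H = 6.02° − 62.74° = -56.72°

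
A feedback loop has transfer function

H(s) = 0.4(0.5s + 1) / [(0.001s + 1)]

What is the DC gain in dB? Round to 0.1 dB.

-8.0 dB

H(0) = 0.4 · 1 / 1 = 0.4
20 log₁₀(0.4) ≈ -7.96 dB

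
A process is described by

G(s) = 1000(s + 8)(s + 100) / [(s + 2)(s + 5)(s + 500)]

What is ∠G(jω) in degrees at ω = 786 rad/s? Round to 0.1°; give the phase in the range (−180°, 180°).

-64.9°

At s = jω = j786:
zero (s+8): 8 + j786 → |·| = √(8²+786²) = √617860 ≈ 786.04, ∠ = arctan(786/8) ≈ 89.42°
zero (s+100): 100 + j786 → |·| = √(100²+786²) = √627796 ≈ 792.34, ∠ = arctan(786/100) ≈ 82.75°
pole (s+2): 2 + j786 → |·| = √(2²+786²) = √617800 ≈ 786, ∠ = arctan(786/2) ≈ 89.85°
pole (s+5): 5 + j786 → |·| = √(5²+786²) = √617821 ≈ 786.02, ∠ = arctan(786/5) ≈ 89.64°
pole (s+500): 500 + j786 → |·| = √(500²+786²) = √867796 ≈ 931.56, ∠ = arctan(786/500) ≈ 57.54°
∠G = 172.17° − 237.03° = -64.86°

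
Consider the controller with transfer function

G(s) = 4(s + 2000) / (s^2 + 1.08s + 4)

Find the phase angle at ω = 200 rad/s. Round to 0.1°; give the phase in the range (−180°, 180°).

At s = jω = j200:
zero (s+2000): 2000 + j200 → |·| = √(2000²+200²) = √4040000 ≈ 2010, ∠ = arctan(200/2000) ≈ 5.71°
quadratic: (j200)² + 1.08·j200 + 4 = -39996 + j216 → |·| ≈ 39997, ∠ ≈ 179.69°
∠G = 5.71° − 179.69° = -173.98°

-174.0°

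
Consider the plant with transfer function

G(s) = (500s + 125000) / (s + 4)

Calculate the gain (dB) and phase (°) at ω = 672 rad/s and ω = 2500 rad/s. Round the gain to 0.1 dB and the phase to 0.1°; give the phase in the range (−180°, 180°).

Substitute s = j672:
Numerator: 500(j672) + 125000 = 125000 + j336000
Denominator: (j672) + 4 = 4 + j672
|N| = √(125000² + 336000²) ≈ 3.585e+05, ∠N ≈ 69.59°
|D| = √(4² + 672²) ≈ 672.01, ∠D ≈ 89.66°
|G| = 3.585e+05 / 672.01 ≈ 533.47
Gain = 20 log₁₀(533.47) ≈ 54.54 dB
∠G = 69.59° − 89.66° = -20.07°

Substitute s = j2500:
Numerator: 500(j2500) + 125000 = 125000 + j1250000
Denominator: (j2500) + 4 = 4 + j2500
|N| = √(125000² + 1250000²) ≈ 1.2562e+06, ∠N ≈ 84.29°
|D| = √(4² + 2500²) ≈ 2500, ∠D ≈ 89.91°
|G| = 1.2562e+06 / 2500 ≈ 502.48
Gain = 20 log₁₀(502.48) ≈ 54.02 dB
∠G = 84.29° − 89.91° = -5.62°

ω = 672: 54.5 dB, -20.1°; ω = 2500: 54.0 dB, -5.6°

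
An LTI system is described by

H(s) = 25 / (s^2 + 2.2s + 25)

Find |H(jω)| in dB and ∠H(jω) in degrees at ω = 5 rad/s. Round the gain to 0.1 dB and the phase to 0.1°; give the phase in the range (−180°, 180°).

At s = jω = j5:
quadratic: (j5)² + 2.2·j5 + 25 = 0 + j11 → |·| ≈ 11, ∠ ≈ 90.00°
|H| = 25 / 11 ≈ 2.2727
Gain = 20 log₁₀(2.2727) ≈ 7.13 dB
∠H = 0.00° − 90.00° = -90.00°

7.1 dB, -90.0°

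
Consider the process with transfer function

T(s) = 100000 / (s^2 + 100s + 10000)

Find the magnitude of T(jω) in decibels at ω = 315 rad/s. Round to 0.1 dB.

At s = jω = j315:
quadratic: (j315)² + 100·j315 + 10000 = -89225 + j31500 → |·| ≈ 94622, ∠ ≈ 160.55°
|T| = 100000 / 94622 ≈ 1.0568
Gain = 20 log₁₀(1.0568) ≈ 0.48 dB

0.5 dB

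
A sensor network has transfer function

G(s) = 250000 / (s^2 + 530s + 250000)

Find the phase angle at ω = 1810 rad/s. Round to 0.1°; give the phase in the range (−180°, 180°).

At s = jω = j1810:
quadratic: (j1810)² + 530·j1810 + 250000 = -3026100 + j959300 → |·| ≈ 3.1745e+06, ∠ ≈ 162.41°
∠G = 0.00° − 162.41° = -162.41°

-162.4°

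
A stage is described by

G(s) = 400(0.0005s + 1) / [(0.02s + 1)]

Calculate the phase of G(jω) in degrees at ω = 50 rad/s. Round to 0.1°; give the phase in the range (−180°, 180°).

-43.6°

At ω = 50 rad/s:
zero (1 + j50·0.0005) = 1 + j0.025 → |·| ≈ 1.0003, ∠ ≈ 1.43°
pole (1 + j50·0.02) = 1 + j1 → |·| ≈ 1.4142, ∠ ≈ 45.00°
∠G = (1.43°) − (45.00°) = -43.57°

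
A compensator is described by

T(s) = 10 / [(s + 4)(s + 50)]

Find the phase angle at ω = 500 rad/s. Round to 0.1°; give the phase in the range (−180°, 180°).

At s = jω = j500:
pole (s+4): 4 + j500 → |·| = √(4²+500²) = √250016 ≈ 500.02, ∠ = arctan(500/4) ≈ 89.54°
pole (s+50): 50 + j500 → |·| = √(50²+500²) = √252500 ≈ 502.49, ∠ = arctan(500/50) ≈ 84.29°
∠T = 0.00° − 173.83° = -173.83°

-173.8°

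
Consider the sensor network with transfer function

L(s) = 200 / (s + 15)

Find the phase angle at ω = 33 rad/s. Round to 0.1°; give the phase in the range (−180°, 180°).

-65.6°

Substitute s = j33:
Numerator: 200 = 200 + j0
Denominator: (j33) + 15 = 15 + j33
|N| = √(200² + 0²) ≈ 200, ∠N ≈ 0.00°
|D| = √(15² + 33²) ≈ 36.249, ∠D ≈ 65.56°
∠L = 0.00° − 65.56° = -65.56°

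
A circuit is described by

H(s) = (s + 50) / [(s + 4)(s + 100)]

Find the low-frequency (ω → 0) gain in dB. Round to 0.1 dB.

H(0) = 1·50 / (4·100) = 0.125
20 log₁₀(0.125) ≈ -18.06 dB

-18.1 dB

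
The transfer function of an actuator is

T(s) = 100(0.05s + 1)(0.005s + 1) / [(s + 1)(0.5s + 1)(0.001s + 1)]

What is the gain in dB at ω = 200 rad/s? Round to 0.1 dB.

-23.1 dB

At ω = 200 rad/s:
zero (1 + j200·0.05) = 1 + j10 → |·| ≈ 10.05, ∠ ≈ 84.29°
zero (1 + j200·0.005) = 1 + j1 → |·| ≈ 1.4142, ∠ ≈ 45.00°
pole (1 + j200·1) = 1 + j200 → |·| ≈ 200, ∠ ≈ 89.71°
pole (1 + j200·0.5) = 1 + j100 → |·| ≈ 100, ∠ ≈ 89.43°
pole (1 + j200·0.001) = 1 + j0.2 → |·| ≈ 1.0198, ∠ ≈ 11.31°
|T| = 100 · 10.05 · 1.4142 / (200 · 100 · 1.0198) ≈ 0.069684
Gain = 20 log₁₀(0.069684) ≈ -23.14 dB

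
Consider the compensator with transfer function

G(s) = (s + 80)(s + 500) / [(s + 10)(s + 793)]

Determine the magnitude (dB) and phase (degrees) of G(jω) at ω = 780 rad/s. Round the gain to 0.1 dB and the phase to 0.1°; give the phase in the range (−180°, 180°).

At s = jω = j780:
zero (s+80): 80 + j780 → |·| = √(80²+780²) = √614800 ≈ 784.09, ∠ = arctan(780/80) ≈ 84.14°
zero (s+500): 500 + j780 → |·| = √(500²+780²) = √858400 ≈ 926.5, ∠ = arctan(780/500) ≈ 57.34°
pole (s+10): 10 + j780 → |·| = √(10²+780²) = √608500 ≈ 780.06, ∠ = arctan(780/10) ≈ 89.27°
pole (s+793): 793 + j780 → |·| = √(793²+780²) = √1237249 ≈ 1112.3, ∠ = arctan(780/793) ≈ 44.53°
|G| = 1 · 7.2646e+05 / 8.6766e+05 ≈ 0.83726
Gain = 20 log₁₀(0.83726) ≈ -1.54 dB
∠G = 141.48° − 133.80° = 7.68°

-1.5 dB, 7.7°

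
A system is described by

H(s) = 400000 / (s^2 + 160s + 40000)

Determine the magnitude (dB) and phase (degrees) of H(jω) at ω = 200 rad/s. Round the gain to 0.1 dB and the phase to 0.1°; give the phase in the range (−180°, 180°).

At s = jω = j200:
quadratic: (j200)² + 160·j200 + 40000 = 0 + j32000 → |·| ≈ 32000, ∠ ≈ 90.00°
|H| = 400000 / 32000 ≈ 12.5
Gain = 20 log₁₀(12.5) ≈ 21.94 dB
∠H = 0.00° − 90.00° = -90.00°

21.9 dB, -90.0°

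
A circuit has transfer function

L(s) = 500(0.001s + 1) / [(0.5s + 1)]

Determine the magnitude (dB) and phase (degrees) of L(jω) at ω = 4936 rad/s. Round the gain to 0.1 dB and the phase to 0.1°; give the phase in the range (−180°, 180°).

At ω = 4936 rad/s:
zero (1 + j4936·0.001) = 1 + j4.936 → |·| ≈ 5.0363, ∠ ≈ 78.55°
pole (1 + j4936·0.5) = 1 + j2468 → |·| ≈ 2468, ∠ ≈ 89.98°
|L| = 500 · 5.0363 / (2468) ≈ 1.0203
Gain = 20 log₁₀(1.0203) ≈ 0.17 dB
∠L = (78.55°) − (89.98°) = -11.43°

0.2 dB, -11.4°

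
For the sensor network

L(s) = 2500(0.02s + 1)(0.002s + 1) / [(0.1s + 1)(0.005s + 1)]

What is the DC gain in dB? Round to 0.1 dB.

L(0) = 2500 · 1 / 1 = 2500
20 log₁₀(2500) ≈ 67.96 dB

68.0 dB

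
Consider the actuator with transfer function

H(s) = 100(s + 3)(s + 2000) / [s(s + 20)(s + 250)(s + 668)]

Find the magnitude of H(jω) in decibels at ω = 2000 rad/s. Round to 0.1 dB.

-89.6 dB

At s = jω = j2000:
zero (s+3): 3 + j2000 → |·| = √(3²+2000²) = √4000009 ≈ 2000, ∠ = arctan(2000/3) ≈ 89.91°
zero (s+2000): 2000 + j2000 → |·| = √(2000²+2000²) = √8000000 ≈ 2828.4, ∠ = arctan(2000/2000) ≈ 45.00°
pole (s+20): 20 + j2000 → |·| = √(20²+2000²) = √4000400 ≈ 2000.1, ∠ = arctan(2000/20) ≈ 89.43°
pole (s+250): 250 + j2000 → |·| = √(250²+2000²) = √4062500 ≈ 2015.6, ∠ = arctan(2000/250) ≈ 82.87°
pole (s+668): 668 + j2000 → |·| = √(668²+2000²) = √4446224 ≈ 2108.6, ∠ = arctan(2000/668) ≈ 71.53°
pole at origin: |s| = 2000, ∠ = 90.00° (in denominator)
|H| = 100 · 5.6568e+06 / 1.7001e+13 ≈ 3.3273e-05
Gain = 20 log₁₀(3.3273e-05) ≈ -89.56 dB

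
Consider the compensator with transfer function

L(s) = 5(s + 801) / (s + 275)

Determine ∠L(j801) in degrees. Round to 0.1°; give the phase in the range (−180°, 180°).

-26.1°

At s = jω = j801:
zero (s+801): 801 + j801 → |·| = √(801²+801²) = √1283202 ≈ 1132.8, ∠ = arctan(801/801) ≈ 45.00°
pole (s+275): 275 + j801 → |·| = √(275²+801²) = √717226 ≈ 846.89, ∠ = arctan(801/275) ≈ 71.05°
∠L = 45.00° − 71.05° = -26.05°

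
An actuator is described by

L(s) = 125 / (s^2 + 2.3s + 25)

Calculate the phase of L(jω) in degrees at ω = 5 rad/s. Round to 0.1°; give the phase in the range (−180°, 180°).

-90.0°

At s = jω = j5:
quadratic: (j5)² + 2.3·j5 + 25 = 0 + j11.5 → |·| ≈ 11.5, ∠ ≈ 90.00°
∠L = 0.00° − 90.00° = -90.00°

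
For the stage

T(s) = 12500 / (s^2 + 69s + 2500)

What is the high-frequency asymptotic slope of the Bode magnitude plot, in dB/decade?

Each pole contributes −20 dB/decade at high frequency; each zero contributes +20 dB/decade.
Net: 0 zero(s) − 2 pole(s) → -40 dB/decade.

-40 dB/decade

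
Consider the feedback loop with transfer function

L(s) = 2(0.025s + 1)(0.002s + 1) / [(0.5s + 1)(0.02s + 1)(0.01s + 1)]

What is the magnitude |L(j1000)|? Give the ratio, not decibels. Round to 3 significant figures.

At ω = 1000 rad/s:
zero (1 + j1000·0.025) = 1 + j25 → |·| ≈ 25.02, ∠ ≈ 87.71°
zero (1 + j1000·0.002) = 1 + j2 → |·| ≈ 2.2361, ∠ ≈ 63.43°
pole (1 + j1000·0.5) = 1 + j500 → |·| ≈ 500, ∠ ≈ 89.89°
pole (1 + j1000·0.02) = 1 + j20 → |·| ≈ 20.025, ∠ ≈ 87.14°
pole (1 + j1000·0.01) = 1 + j10 → |·| ≈ 10.05, ∠ ≈ 84.29°
|L| = 2 · 25.02 · 2.2361 / (500 · 20.025 · 10.05) ≈ 0.001112

0.00111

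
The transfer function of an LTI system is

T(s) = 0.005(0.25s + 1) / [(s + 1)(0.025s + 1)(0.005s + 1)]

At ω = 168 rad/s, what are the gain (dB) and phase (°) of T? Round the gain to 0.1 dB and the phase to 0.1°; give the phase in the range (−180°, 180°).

At ω = 168 rad/s:
zero (1 + j168·0.25) = 1 + j42 → |·| ≈ 42.012, ∠ ≈ 88.64°
pole (1 + j168·1) = 1 + j168 → |·| ≈ 168, ∠ ≈ 89.66°
pole (1 + j168·0.025) = 1 + j4.2 → |·| ≈ 4.3174, ∠ ≈ 76.61°
pole (1 + j168·0.005) = 1 + j0.84 → |·| ≈ 1.306, ∠ ≈ 40.03°
|T| = 0.005 · 42.012 / (168 · 4.3174 · 1.306) ≈ 0.00022175
Gain = 20 log₁₀(0.00022175) ≈ -73.08 dB
∠T = (88.64°) − (89.66° + 76.61° + 40.03°) = -117.66°

-73.1 dB, -117.7°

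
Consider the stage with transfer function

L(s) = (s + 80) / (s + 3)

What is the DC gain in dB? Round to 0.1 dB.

L(0) = 1·80 / (3) ≈ 26.667
20 log₁₀(26.667) ≈ 28.52 dB

28.5 dB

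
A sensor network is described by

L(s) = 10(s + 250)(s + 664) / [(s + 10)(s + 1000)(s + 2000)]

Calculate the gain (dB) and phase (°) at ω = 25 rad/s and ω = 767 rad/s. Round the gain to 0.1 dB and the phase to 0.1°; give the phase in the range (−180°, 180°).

At s = jω = j25:
zero (s+250): 250 + j25 → |·| = √(250²+25²) = √63125 ≈ 251.25, ∠ = arctan(25/250) ≈ 5.71°
zero (s+664): 664 + j25 → |·| = √(664²+25²) = √441521 ≈ 664.47, ∠ = arctan(25/664) ≈ 2.16°
pole (s+10): 10 + j25 → |·| = √(10²+25²) = √725 ≈ 26.926, ∠ = arctan(25/10) ≈ 68.20°
pole (s+1000): 1000 + j25 → |·| = √(1000²+25²) = √1000625 ≈ 1000.3, ∠ = arctan(25/1000) ≈ 1.43°
pole (s+2000): 2000 + j25 → |·| = √(2000²+25²) = √4000625 ≈ 2000.2, ∠ = arctan(25/2000) ≈ 0.72°
|L| = 10 · 1.6695e+05 / 5.3874e+07 ≈ 0.030989
Gain = 20 log₁₀(0.030989) ≈ -30.18 dB
∠L = 7.87° − 70.35° = -62.48°

At s = jω = j767:
zero (s+250): 250 + j767 → |·| = √(250²+767²) = √650789 ≈ 806.71, ∠ = arctan(767/250) ≈ 71.95°
zero (s+664): 664 + j767 → |·| = √(664²+767²) = √1029185 ≈ 1014.5, ∠ = arctan(767/664) ≈ 49.12°
pole (s+10): 10 + j767 → |·| = √(10²+767²) = √588389 ≈ 767.07, ∠ = arctan(767/10) ≈ 89.25°
pole (s+1000): 1000 + j767 → |·| = √(1000²+767²) = √1588289 ≈ 1260.3, ∠ = arctan(767/1000) ≈ 37.49°
pole (s+2000): 2000 + j767 → |·| = √(2000²+767²) = √4588289 ≈ 2142, ∠ = arctan(767/2000) ≈ 20.98°
|L| = 10 · 8.1841e+05 / 2.0708e+09 ≈ 0.0039521
Gain = 20 log₁₀(0.0039521) ≈ -48.06 dB
∠L = 121.07° − 147.72° = -26.65°

ω = 25: -30.2 dB, -62.5°; ω = 767: -48.1 dB, -26.7°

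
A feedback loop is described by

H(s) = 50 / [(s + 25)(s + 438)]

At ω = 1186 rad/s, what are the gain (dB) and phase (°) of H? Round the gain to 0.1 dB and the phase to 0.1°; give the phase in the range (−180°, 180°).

At s = jω = j1186:
pole (s+25): 25 + j1186 → |·| = √(25²+1186²) = √1407221 ≈ 1186.3, ∠ = arctan(1186/25) ≈ 88.79°
pole (s+438): 438 + j1186 → |·| = √(438²+1186²) = √1598440 ≈ 1264.3, ∠ = arctan(1186/438) ≈ 69.73°
|H| = 50 / 1.4998e+06 ≈ 3.3338e-05
Gain = 20 log₁₀(3.3338e-05) ≈ -89.54 dB
∠H = 0.00° − 158.52° = -158.52°

-89.5 dB, -158.5°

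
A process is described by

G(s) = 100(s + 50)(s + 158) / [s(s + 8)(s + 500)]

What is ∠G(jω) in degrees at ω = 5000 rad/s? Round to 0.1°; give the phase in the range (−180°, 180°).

-86.6°

At s = jω = j5000:
zero (s+50): 50 + j5000 → |·| = √(50²+5000²) = √25002500 ≈ 5000.2, ∠ = arctan(5000/50) ≈ 89.43°
zero (s+158): 158 + j5000 → |·| = √(158²+5000²) = √25024964 ≈ 5002.5, ∠ = arctan(5000/158) ≈ 88.19°
pole (s+8): 8 + j5000 → |·| = √(8²+5000²) = √25000064 ≈ 5000, ∠ = arctan(5000/8) ≈ 89.91°
pole (s+500): 500 + j5000 → |·| = √(500²+5000²) = √25250000 ≈ 5024.9, ∠ = arctan(5000/500) ≈ 84.29°
pole at origin: |s| = 5000, ∠ = 90.00° (in denominator)
∠G = 177.62° − 264.20° = -86.58°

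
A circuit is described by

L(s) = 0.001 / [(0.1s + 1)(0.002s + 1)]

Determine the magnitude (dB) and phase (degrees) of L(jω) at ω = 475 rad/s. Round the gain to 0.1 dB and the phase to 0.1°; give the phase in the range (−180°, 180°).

-96.3 dB, -132.3°

At ω = 475 rad/s:
pole (1 + j475·0.1) = 1 + j47.5 → |·| ≈ 47.511, ∠ ≈ 88.79°
pole (1 + j475·0.002) = 1 + j0.95 → |·| ≈ 1.3793, ∠ ≈ 43.53°
|L| = 0.001 · 1 / (47.511 · 1.3793) ≈ 1.526e-05
Gain = 20 log₁₀(1.526e-05) ≈ -96.33 dB
∠L = (0°) − (88.79° + 43.53°) = -132.32°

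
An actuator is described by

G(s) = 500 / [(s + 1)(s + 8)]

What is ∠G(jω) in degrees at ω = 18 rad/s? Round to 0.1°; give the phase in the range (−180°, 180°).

At s = jω = j18:
pole (s+1): 1 + j18 → |·| = √(1²+18²) = √325 ≈ 18.028, ∠ = arctan(18/1) ≈ 86.82°
pole (s+8): 8 + j18 → |·| = √(8²+18²) = √388 ≈ 19.698, ∠ = arctan(18/8) ≈ 66.04°
∠G = 0.00° − 152.86° = -152.86°

-152.9°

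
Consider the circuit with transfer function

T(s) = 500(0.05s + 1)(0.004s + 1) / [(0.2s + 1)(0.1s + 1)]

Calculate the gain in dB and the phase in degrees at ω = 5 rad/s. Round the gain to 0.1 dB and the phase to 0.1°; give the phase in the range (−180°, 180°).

50.3 dB, -56.4°

At ω = 5 rad/s:
zero (1 + j5·0.05) = 1 + j0.25 → |·| ≈ 1.0308, ∠ ≈ 14.04°
zero (1 + j5·0.004) = 1 + j0.02 → |·| ≈ 1.0002, ∠ ≈ 1.15°
pole (1 + j5·0.2) = 1 + j1 → |·| ≈ 1.4142, ∠ ≈ 45.00°
pole (1 + j5·0.1) = 1 + j0.5 → |·| ≈ 1.118, ∠ ≈ 26.57°
|T| = 500 · 1.0308 · 1.0002 / (1.4142 · 1.118) ≈ 326.05
Gain = 20 log₁₀(326.05) ≈ 50.27 dB
∠T = (14.04° + 1.15°) − (45.00° + 26.57°) = -56.38°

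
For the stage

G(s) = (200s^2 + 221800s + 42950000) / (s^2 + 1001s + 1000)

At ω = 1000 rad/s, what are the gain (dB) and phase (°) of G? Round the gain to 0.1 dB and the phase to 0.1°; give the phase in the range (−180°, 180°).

Substitute s = j1000:
Numerator: 200(j1000)^2 + 221800(j1000) + 42950000 = -157050000 + j221800000
Denominator: (j1000)^2 + 1001(j1000) + 1000 = -999000 + j1001000
|N| = √(157050000² + 221800000²) ≈ 2.7177e+08, ∠N ≈ 125.30°
|D| = √(999000² + 1001000²) ≈ 1.4142e+06, ∠D ≈ 134.94°
|G| = 2.7177e+08 / 1.4142e+06 ≈ 192.17
Gain = 20 log₁₀(192.17) ≈ 45.67 dB
∠G = 125.30° − 134.94° = -9.64°

45.7 dB, -9.6°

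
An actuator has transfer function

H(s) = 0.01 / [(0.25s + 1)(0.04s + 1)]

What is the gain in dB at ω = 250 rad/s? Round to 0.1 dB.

At ω = 250 rad/s:
pole (1 + j250·0.25) = 1 + j62.5 → |·| ≈ 62.508, ∠ ≈ 89.08°
pole (1 + j250·0.04) = 1 + j10 → |·| ≈ 10.05, ∠ ≈ 84.29°
|H| = 0.01 · 1 / (62.508 · 10.05) ≈ 1.5918e-05
Gain = 20 log₁₀(1.5918e-05) ≈ -95.96 dB

-96.0 dB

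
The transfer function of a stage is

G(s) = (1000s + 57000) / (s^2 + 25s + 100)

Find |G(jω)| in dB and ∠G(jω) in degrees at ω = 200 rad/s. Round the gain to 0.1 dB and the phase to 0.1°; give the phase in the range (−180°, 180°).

Substitute s = j200:
Numerator: 1000(j200) + 57000 = 57000 + j200000
Denominator: (j200)^2 + 25(j200) + 100 = -39900 + j5000
|N| = √(57000² + 200000²) ≈ 2.0796e+05, ∠N ≈ 74.09°
|D| = √(39900² + 5000²) ≈ 40212, ∠D ≈ 172.86°
|G| = 2.0796e+05 / 40212 ≈ 5.1716
Gain = 20 log₁₀(5.1716) ≈ 14.27 dB
∠G = 74.09° − 172.86° = -98.77°

14.3 dB, -98.8°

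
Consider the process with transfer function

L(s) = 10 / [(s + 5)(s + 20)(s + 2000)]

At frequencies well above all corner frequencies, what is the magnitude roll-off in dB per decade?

-60 dB/decade

Each pole contributes −20 dB/decade at high frequency; each zero contributes +20 dB/decade.
Net: 0 zero(s) − 3 pole(s) → -60 dB/decade.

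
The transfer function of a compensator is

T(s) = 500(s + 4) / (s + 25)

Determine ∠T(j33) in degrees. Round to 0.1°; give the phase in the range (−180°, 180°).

30.2°

At s = jω = j33:
zero (s+4): 4 + j33 → |·| = √(4²+33²) = √1105 ≈ 33.242, ∠ = arctan(33/4) ≈ 83.09°
pole (s+25): 25 + j33 → |·| = √(25²+33²) = √1714 ≈ 41.4, ∠ = arctan(33/25) ≈ 52.85°
∠T = 83.09° − 52.85° = 30.24°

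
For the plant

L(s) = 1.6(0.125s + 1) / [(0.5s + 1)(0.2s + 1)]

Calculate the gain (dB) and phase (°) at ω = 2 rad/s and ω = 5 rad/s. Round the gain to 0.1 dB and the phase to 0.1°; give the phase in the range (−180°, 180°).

ω = 2: 0.7 dB, -52.8°; ω = 5: -6.1 dB, -81.2°

At ω = 2 rad/s:
zero (1 + j2·0.125) = 1 + j0.25 → |·| ≈ 1.0308, ∠ ≈ 14.04°
pole (1 + j2·0.5) = 1 + j1 → |·| ≈ 1.4142, ∠ ≈ 45.00°
pole (1 + j2·0.2) = 1 + j0.4 → |·| ≈ 1.077, ∠ ≈ 21.80°
|L| = 1.6 · 1.0308 / (1.4142 · 1.077) ≈ 1.0828
Gain = 20 log₁₀(1.0828) ≈ 0.69 dB
∠L = (14.04°) − (45.00° + 21.80°) = -52.76°

At ω = 5 rad/s:
zero (1 + j5·0.125) = 1 + j0.625 → |·| ≈ 1.1792, ∠ ≈ 32.01°
pole (1 + j5·0.5) = 1 + j2.5 → |·| ≈ 2.6926, ∠ ≈ 68.20°
pole (1 + j5·0.2) = 1 + j1 → |·| ≈ 1.4142, ∠ ≈ 45.00°
|L| = 1.6 · 1.1792 / (2.6926 · 1.4142) ≈ 0.49548
Gain = 20 log₁₀(0.49548) ≈ -6.10 dB
∠L = (32.01°) − (68.20° + 45.00°) = -81.19°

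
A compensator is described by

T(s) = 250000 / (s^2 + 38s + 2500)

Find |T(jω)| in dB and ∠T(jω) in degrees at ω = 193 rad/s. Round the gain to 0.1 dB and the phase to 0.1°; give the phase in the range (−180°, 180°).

At s = jω = j193:
quadratic: (j193)² + 38·j193 + 2500 = -34749 + j7334 → |·| ≈ 35515, ∠ ≈ 168.08°
|T| = 250000 / 35515 ≈ 7.0393
Gain = 20 log₁₀(7.0393) ≈ 16.95 dB
∠T = 0.00° − 168.08° = -168.08°

17.0 dB, -168.1°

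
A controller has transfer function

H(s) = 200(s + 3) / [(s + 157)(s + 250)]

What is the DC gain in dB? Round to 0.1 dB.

H(0) = 200·3 / (157·250) ≈ 0.015287
20 log₁₀(0.015287) ≈ -36.31 dB

-36.3 dB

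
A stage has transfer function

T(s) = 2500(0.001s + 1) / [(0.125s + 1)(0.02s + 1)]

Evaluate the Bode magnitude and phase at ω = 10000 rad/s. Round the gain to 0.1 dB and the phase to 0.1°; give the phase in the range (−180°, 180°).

At ω = 10000 rad/s:
zero (1 + j10000·0.001) = 1 + j10 → |·| ≈ 10.05, ∠ ≈ 84.29°
pole (1 + j10000·0.125) = 1 + j1250 → |·| ≈ 1250, ∠ ≈ 89.95°
pole (1 + j10000·0.02) = 1 + j200 → |·| ≈ 200, ∠ ≈ 89.71°
|T| = 2500 · 10.05 / (1250 · 200) ≈ 0.1005
Gain = 20 log₁₀(0.1005) ≈ -19.96 dB
∠T = (84.29°) − (89.95° + 89.71°) = -95.37°

-20.0 dB, -95.4°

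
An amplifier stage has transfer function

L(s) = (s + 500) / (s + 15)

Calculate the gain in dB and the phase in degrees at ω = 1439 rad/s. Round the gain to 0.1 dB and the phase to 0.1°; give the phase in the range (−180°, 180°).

0.5 dB, -18.6°

Substitute s = j1439:
Numerator: (j1439) + 500 = 500 + j1439
Denominator: (j1439) + 15 = 15 + j1439
|N| = √(500² + 1439²) ≈ 1523.4, ∠N ≈ 70.84°
|D| = √(15² + 1439²) ≈ 1439.1, ∠D ≈ 89.40°
|L| = 1523.4 / 1439.1 ≈ 1.0586
Gain = 20 log₁₀(1.0586) ≈ 0.49 dB
∠L = 70.84° − 89.40° = -18.56°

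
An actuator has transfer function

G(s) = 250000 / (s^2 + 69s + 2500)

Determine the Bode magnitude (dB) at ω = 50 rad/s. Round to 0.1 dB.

At s = jω = j50:
quadratic: (j50)² + 69·j50 + 2500 = 0 + j3450 → |·| ≈ 3450, ∠ ≈ 90.00°
|G| = 250000 / 3450 ≈ 72.464
Gain = 20 log₁₀(72.464) ≈ 37.20 dB

37.2 dB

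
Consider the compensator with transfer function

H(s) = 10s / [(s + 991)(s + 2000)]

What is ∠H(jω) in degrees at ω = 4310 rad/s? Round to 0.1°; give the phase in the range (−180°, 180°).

At s = jω = j4310:
zero at origin: s = j4310 → |·| = 4310, ∠ = 90.00°
pole (s+991): 991 + j4310 → |·| = √(991²+4310²) = √19558181 ≈ 4422.5, ∠ = arctan(4310/991) ≈ 77.05°
pole (s+2000): 2000 + j4310 → |·| = √(2000²+4310²) = √22576100 ≈ 4751.4, ∠ = arctan(4310/2000) ≈ 65.11°
∠H = 90.00° − 142.16° = -52.16°

-52.2°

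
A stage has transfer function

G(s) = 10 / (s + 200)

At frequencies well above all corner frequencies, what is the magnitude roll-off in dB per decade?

-20 dB/decade

Each pole contributes −20 dB/decade at high frequency; each zero contributes +20 dB/decade.
Net: 0 zero(s) − 1 pole(s) → -20 dB/decade.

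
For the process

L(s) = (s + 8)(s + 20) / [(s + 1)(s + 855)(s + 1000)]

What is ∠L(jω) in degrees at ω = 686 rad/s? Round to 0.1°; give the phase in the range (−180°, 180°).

At s = jω = j686:
zero (s+8): 8 + j686 → |·| = √(8²+686²) = √470660 ≈ 686.05, ∠ = arctan(686/8) ≈ 89.33°
zero (s+20): 20 + j686 → |·| = √(20²+686²) = √470996 ≈ 686.29, ∠ = arctan(686/20) ≈ 88.33°
pole (s+1): 1 + j686 → |·| = √(1²+686²) = √470597 ≈ 686, ∠ = arctan(686/1) ≈ 89.92°
pole (s+855): 855 + j686 → |·| = √(855²+686²) = √1201621 ≈ 1096.2, ∠ = arctan(686/855) ≈ 38.74°
pole (s+1000): 1000 + j686 → |·| = √(1000²+686²) = √1470596 ≈ 1212.7, ∠ = arctan(686/1000) ≈ 34.45°
∠L = 177.66° − 163.11° = 14.55°

14.6°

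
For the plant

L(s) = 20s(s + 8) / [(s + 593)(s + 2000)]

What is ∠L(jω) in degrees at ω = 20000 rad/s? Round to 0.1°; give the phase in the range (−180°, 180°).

7.4°

At s = jω = j20000:
zero (s+8): 8 + j20000 → |·| = √(8²+20000²) = √400000064 ≈ 20000, ∠ = arctan(20000/8) ≈ 89.98°
zero at origin: s = j20000 → |·| = 20000, ∠ = 90.00°
pole (s+593): 593 + j20000 → |·| = √(593²+20000²) = √400351649 ≈ 20009, ∠ = arctan(20000/593) ≈ 88.30°
pole (s+2000): 2000 + j20000 → |·| = √(2000²+20000²) = √404000000 ≈ 20100, ∠ = arctan(20000/2000) ≈ 84.29°
∠L = 179.98° − 172.59° = 7.39°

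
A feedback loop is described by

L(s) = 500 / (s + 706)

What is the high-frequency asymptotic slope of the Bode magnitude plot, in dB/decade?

-20 dB/decade

Each pole contributes −20 dB/decade at high frequency; each zero contributes +20 dB/decade.
Net: 0 zero(s) − 1 pole(s) → -20 dB/decade.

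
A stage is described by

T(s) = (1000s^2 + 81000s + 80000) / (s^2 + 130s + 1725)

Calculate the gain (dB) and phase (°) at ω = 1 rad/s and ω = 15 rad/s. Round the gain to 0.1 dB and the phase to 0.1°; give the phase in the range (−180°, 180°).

Substitute s = j1:
Numerator: 1000(j1)^2 + 81000(j1) + 80000 = 79000 + j81000
Denominator: (j1)^2 + 130(j1) + 1725 = 1724 + j130
|N| = √(79000² + 81000²) ≈ 1.1315e+05, ∠N ≈ 45.72°
|D| = √(1724² + 130²) ≈ 1728.9, ∠D ≈ 4.31°
|T| = 1.1315e+05 / 1728.9 ≈ 65.446
Gain = 20 log₁₀(65.446) ≈ 36.32 dB
∠T = 45.72° − 4.31° = 41.41°

Substitute s = j15:
Numerator: 1000(j15)^2 + 81000(j15) + 80000 = -145000 + j1215000
Denominator: (j15)^2 + 130(j15) + 1725 = 1500 + j1950
|N| = √(145000² + 1215000²) ≈ 1.2236e+06, ∠N ≈ 96.81°
|D| = √(1500² + 1950²) ≈ 2460.2, ∠D ≈ 52.43°
|T| = 1.2236e+06 / 2460.2 ≈ 497.36
Gain = 20 log₁₀(497.36) ≈ 53.93 dB
∠T = 96.81° − 52.43° = 44.38°

ω = 1: 36.3 dB, 41.4°; ω = 15: 53.9 dB, 44.4°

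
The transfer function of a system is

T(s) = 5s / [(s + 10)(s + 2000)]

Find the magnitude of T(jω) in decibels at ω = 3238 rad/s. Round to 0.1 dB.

-57.6 dB

At s = jω = j3238:
zero at origin: s = j3238 → |·| = 3238, ∠ = 90.00°
pole (s+10): 10 + j3238 → |·| = √(10²+3238²) = √10484744 ≈ 3238, ∠ = arctan(3238/10) ≈ 89.82°
pole (s+2000): 2000 + j3238 → |·| = √(2000²+3238²) = √14484644 ≈ 3805.9, ∠ = arctan(3238/2000) ≈ 58.30°
|T| = 5 · 3238 / 1.2324e+07 ≈ 0.0013137
Gain = 20 log₁₀(0.0013137) ≈ -57.63 dB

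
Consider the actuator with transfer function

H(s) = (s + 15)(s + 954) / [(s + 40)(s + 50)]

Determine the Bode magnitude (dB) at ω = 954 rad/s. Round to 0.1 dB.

At s = jω = j954:
zero (s+15): 15 + j954 → |·| = √(15²+954²) = √910341 ≈ 954.12, ∠ = arctan(954/15) ≈ 89.10°
zero (s+954): 954 + j954 → |·| = √(954²+954²) = √1820232 ≈ 1349.2, ∠ = arctan(954/954) ≈ 45.00°
pole (s+40): 40 + j954 → |·| = √(40²+954²) = √911716 ≈ 954.84, ∠ = arctan(954/40) ≈ 87.60°
pole (s+50): 50 + j954 → |·| = √(50²+954²) = √912616 ≈ 955.31, ∠ = arctan(954/50) ≈ 87.00°
|H| = 1 · 1.2873e+06 / 9.1217e+05 ≈ 1.4113
Gain = 20 log₁₀(1.4113) ≈ 2.99 dB

3.0 dB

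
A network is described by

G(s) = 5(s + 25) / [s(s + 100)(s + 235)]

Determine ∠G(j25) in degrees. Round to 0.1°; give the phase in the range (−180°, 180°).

-65.1°

At s = jω = j25:
zero (s+25): 25 + j25 → |·| = √(25²+25²) = √1250 ≈ 35.355, ∠ = arctan(25/25) ≈ 45.00°
pole (s+100): 100 + j25 → |·| = √(100²+25²) = √10625 ≈ 103.08, ∠ = arctan(25/100) ≈ 14.04°
pole (s+235): 235 + j25 → |·| = √(235²+25²) = √55850 ≈ 236.33, ∠ = arctan(25/235) ≈ 6.07°
pole at origin: |s| = 25, ∠ = 90.00° (in denominator)
∠G = 45.00° − 110.11° = -65.11°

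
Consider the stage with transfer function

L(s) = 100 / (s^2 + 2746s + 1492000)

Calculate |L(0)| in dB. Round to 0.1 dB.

L(0) = 100 / 1492000 ≈ 6.7024e-05
20 log₁₀(6.7024e-05) ≈ -83.48 dB

-83.5 dB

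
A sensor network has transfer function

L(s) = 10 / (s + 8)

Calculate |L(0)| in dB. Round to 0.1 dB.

1.9 dB

L(0) = 10 / (8) = 1.25
20 log₁₀(1.25) ≈ 1.94 dB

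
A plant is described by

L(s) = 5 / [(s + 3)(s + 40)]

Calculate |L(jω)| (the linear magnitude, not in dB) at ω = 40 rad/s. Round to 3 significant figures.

At s = jω = j40:
pole (s+3): 3 + j40 → |·| = √(3²+40²) = √1609 ≈ 40.112, ∠ = arctan(40/3) ≈ 85.71°
pole (s+40): 40 + j40 → |·| = √(40²+40²) = √3200 ≈ 56.569, ∠ = arctan(40/40) ≈ 45.00°
|L| = 5 / 2269.1 ≈ 0.0022035

0.00220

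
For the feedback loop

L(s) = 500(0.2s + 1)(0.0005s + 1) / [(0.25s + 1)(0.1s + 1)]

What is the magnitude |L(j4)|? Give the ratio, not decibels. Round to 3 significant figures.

420

At ω = 4 rad/s:
zero (1 + j4·0.2) = 1 + j0.8 → |·| ≈ 1.2806, ∠ ≈ 38.66°
zero (1 + j4·0.0005) = 1 + j0.002 → |·| ≈ 1, ∠ ≈ 0.11°
pole (1 + j4·0.25) = 1 + j1 → |·| ≈ 1.4142, ∠ ≈ 45.00°
pole (1 + j4·0.1) = 1 + j0.4 → |·| ≈ 1.077, ∠ ≈ 21.80°
|L| = 500 · 1.2806 · 1 / (1.4142 · 1.077) ≈ 420.39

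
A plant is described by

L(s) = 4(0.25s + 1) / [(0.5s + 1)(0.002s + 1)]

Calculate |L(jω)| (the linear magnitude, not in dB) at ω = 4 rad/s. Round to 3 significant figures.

2.53

At ω = 4 rad/s:
zero (1 + j4·0.25) = 1 + j1 → |·| ≈ 1.4142, ∠ ≈ 45.00°
pole (1 + j4·0.5) = 1 + j2 → |·| ≈ 2.2361, ∠ ≈ 63.43°
pole (1 + j4·0.002) = 1 + j0.008 → |·| ≈ 1, ∠ ≈ 0.46°
|L| = 4 · 1.4142 / (2.2361 · 1) ≈ 2.5298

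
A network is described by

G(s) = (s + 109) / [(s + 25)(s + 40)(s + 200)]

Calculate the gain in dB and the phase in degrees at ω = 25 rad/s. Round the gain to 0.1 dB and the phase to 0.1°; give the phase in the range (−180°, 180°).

At s = jω = j25:
zero (s+109): 109 + j25 → |·| = √(109²+25²) = √12506 ≈ 111.83, ∠ = arctan(25/109) ≈ 12.92°
pole (s+25): 25 + j25 → |·| = √(25²+25²) = √1250 ≈ 35.355, ∠ = arctan(25/25) ≈ 45.00°
pole (s+40): 40 + j25 → |·| = √(40²+25²) = √2225 ≈ 47.17, ∠ = arctan(25/40) ≈ 32.01°
pole (s+200): 200 + j25 → |·| = √(200²+25²) = √40625 ≈ 201.56, ∠ = arctan(25/200) ≈ 7.13°
|G| = 1 · 111.83 / 3.3614e+05 ≈ 0.00033269
Gain = 20 log₁₀(0.00033269) ≈ -69.56 dB
∠G = 12.92° − 84.14° = -71.22°

-69.6 dB, -71.2°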